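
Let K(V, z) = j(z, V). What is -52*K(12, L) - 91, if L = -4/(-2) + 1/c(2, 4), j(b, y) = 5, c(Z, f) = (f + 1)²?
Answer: -351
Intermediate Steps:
c(Z, f) = (1 + f)²
L = 51/25 (L = -4/(-2) + 1/(1 + 4)² = -4*(-½) + 1/5² = 2 + 1/25 = 51/25 ≈ 2.0400)
K(V, z) = 5
-52*K(12, L) - 91 = -52*5 - 91 = -260 - 91 = -351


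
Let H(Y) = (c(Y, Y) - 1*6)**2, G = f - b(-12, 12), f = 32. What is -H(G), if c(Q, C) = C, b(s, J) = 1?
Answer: -625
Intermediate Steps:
G = 31 (G = 32 - 1*1 = 32 - 1 = 31)
H(Y) = (-6 + Y)**2 (H(Y) = (Y - 1*6)**2 = (Y - 6)**2 = (-6 + Y)**2)
-H(G) = -(-6 + 31)**2 = -1*25**2 = -1*625 = -625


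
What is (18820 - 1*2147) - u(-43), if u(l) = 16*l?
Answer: 17361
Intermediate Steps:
(18820 - 1*2147) - u(-43) = (18820 - 1*2147) - 16*(-43) = (18820 - 2147) - 1*(-688) = 16673 + 688 = 17361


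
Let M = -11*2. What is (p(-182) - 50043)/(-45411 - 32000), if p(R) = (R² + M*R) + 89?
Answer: 12826/77411 ≈ 0.16569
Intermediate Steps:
M = -22
p(R) = 89 + R² - 22*R (p(R) = (R² - 22*R) + 89 = 89 + R² - 22*R)
(p(-182) - 50043)/(-45411 - 32000) = ((89 + (-182)² - 22*(-182)) - 50043)/(-45411 - 32000) = ((89 + 33124 + 4004) - 50043)/(-77411) = (37217 - 50043)*(-1/77411) = -12826*(-1/77411) = 12826/77411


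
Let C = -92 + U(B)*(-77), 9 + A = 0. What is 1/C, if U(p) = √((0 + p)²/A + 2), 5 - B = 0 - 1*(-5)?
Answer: 46/1697 - 77*√2/3394 ≈ -0.0049777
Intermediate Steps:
A = -9 (A = -9 + 0 = -9)
B = 0 (B = 5 - (0 - 1*(-5)) = 5 - (0 + 5) = 5 - 1*5 = 5 - 5 = 0)
U(p) = √(2 - p²/9) (U(p) = √((0 + p)²/(-9) + 2) = √(p²*(-⅑) + 2) = √(-p²/9 + 2) = √(2 - p²/9))
C = -92 - 77*√2 (C = -92 + (√(18 - 1*0²)/3)*(-77) = -92 + (√(18 - 1*0)/3)*(-77) = -92 + (√(18 + 0)/3)*(-77) = -92 + (√18/3)*(-77) = -92 + ((3*√2)/3)*(-77) = -92 + √2*(-77) = -92 - 77*√2 ≈ -200.89)
1/C = 1/(-92 - 77*√2)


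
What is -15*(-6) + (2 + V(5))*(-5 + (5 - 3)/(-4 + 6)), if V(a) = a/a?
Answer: 78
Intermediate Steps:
V(a) = 1
-15*(-6) + (2 + V(5))*(-5 + (5 - 3)/(-4 + 6)) = -15*(-6) + (2 + 1)*(-5 + (5 - 3)/(-4 + 6)) = 90 + 3*(-5 + 2/2) = 90 + 3*(-5 + 2*(½)) = 90 + 3*(-5 + 1) = 90 + 3*(-4) = 90 - 12 = 78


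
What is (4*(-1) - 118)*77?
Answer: -9394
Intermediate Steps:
(4*(-1) - 118)*77 = (-4 - 118)*77 = -122*77 = -9394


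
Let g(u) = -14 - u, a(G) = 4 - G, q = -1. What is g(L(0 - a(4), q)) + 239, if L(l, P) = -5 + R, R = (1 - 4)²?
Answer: 221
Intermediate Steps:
R = 9 (R = (-3)² = 9)
L(l, P) = 4 (L(l, P) = -5 + 9 = 4)
g(L(0 - a(4), q)) + 239 = (-14 - 1*4) + 239 = (-14 - 4) + 239 = -18 + 239 = 221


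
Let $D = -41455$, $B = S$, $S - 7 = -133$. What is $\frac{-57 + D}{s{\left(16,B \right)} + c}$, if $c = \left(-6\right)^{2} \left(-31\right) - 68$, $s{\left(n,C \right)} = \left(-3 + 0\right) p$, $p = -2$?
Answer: $\frac{20756}{589} \approx 35.239$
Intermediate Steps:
$S = -126$ ($S = 7 - 133 = -126$)
$B = -126$
$s{\left(n,C \right)} = 6$ ($s{\left(n,C \right)} = \left(-3 + 0\right) \left(-2\right) = \left(-3\right) \left(-2\right) = 6$)
$c = -1184$ ($c = 36 \left(-31\right) - 68 = -1116 - 68 = -1184$)
$\frac{-57 + D}{s{\left(16,B \right)} + c} = \frac{-57 - 41455}{6 - 1184} = - \frac{41512}{-1178} = \left(-41512\right) \left(- \frac{1}{1178}\right) = \frac{20756}{589}$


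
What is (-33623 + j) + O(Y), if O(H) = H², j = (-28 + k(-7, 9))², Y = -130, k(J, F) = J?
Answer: -15498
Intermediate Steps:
j = 1225 (j = (-28 - 7)² = (-35)² = 1225)
(-33623 + j) + O(Y) = (-33623 + 1225) + (-130)² = -32398 + 16900 = -15498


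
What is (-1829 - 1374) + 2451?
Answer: -752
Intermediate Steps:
(-1829 - 1374) + 2451 = -3203 + 2451 = -752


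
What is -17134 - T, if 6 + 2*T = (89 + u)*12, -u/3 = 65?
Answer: -16495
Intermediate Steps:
u = -195 (u = -3*65 = -195)
T = -639 (T = -3 + ((89 - 195)*12)/2 = -3 + (-106*12)/2 = -3 + (½)*(-1272) = -3 - 636 = -639)
-17134 - T = -17134 - 1*(-639) = -17134 + 639 = -16495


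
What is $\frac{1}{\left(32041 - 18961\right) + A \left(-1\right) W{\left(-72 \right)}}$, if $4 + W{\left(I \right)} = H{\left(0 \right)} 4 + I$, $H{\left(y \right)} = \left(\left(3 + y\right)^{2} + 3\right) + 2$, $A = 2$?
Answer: $\frac{1}{13120} \approx 7.622 \cdot 10^{-5}$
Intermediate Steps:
$H{\left(y \right)} = 5 + \left(3 + y\right)^{2}$ ($H{\left(y \right)} = \left(3 + \left(3 + y\right)^{2}\right) + 2 = 5 + \left(3 + y\right)^{2}$)
$W{\left(I \right)} = 52 + I$ ($W{\left(I \right)} = -4 + \left(\left(5 + \left(3 + 0\right)^{2}\right) 4 + I\right) = -4 + \left(\left(5 + 3^{2}\right) 4 + I\right) = -4 + \left(\left(5 + 9\right) 4 + I\right) = -4 + \left(14 \cdot 4 + I\right) = -4 + \left(56 + I\right) = 52 + I$)
$\frac{1}{\left(32041 - 18961\right) + A \left(-1\right) W{\left(-72 \right)}} = \frac{1}{\left(32041 - 18961\right) + 2 \left(-1\right) \left(52 - 72\right)} = \frac{1}{13080 - -40} = \frac{1}{13080 + 40} = \frac{1}{13120}$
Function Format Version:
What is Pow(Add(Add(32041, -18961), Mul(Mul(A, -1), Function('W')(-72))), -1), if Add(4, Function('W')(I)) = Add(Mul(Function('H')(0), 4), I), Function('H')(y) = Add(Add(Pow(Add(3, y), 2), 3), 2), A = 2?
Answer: Rational(1, 13120) ≈ 7.6220e-5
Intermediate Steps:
Function('H')(y) = Add(5, Pow(Add(3, y), 2)) (Function('H')(y) = Add(Add(3, Pow(Add(3, y), 2)), 2) = Add(5, Pow(Add(3, y), 2)))
Function('W')(I) = Add(52, I) (Function('W')(I) = Add(-4, Add(Mul(Add(5, Pow(Add(3, 0), 2)), 4), I)) = Add(-4, Add(Mul(Add(5, Pow(3, 2)), 4), I)) = Add(-4, Add(Mul(Add(5, 9), 4), I)) = Add(-4, Add(Mul(14, 4), I)) = Add(-4, Add(56, I)) = Add(52, I))
Pow(Add(Add(32041, -18961), Mul(Mul(A, -1), Function('W')(-72))), -1) = Pow(Add(Add(32041, -18961), Mul(Mul(2, -1), Add(52, -72))), -1) = Pow(Add(13080, Mul(-2, -20)), -1) = Pow(Add(13080, 40), -1) = Pow(13120, -1) = Rational(1, 13120)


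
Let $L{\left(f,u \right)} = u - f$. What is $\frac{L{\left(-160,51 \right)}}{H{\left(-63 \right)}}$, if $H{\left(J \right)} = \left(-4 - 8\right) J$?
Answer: $\frac{211}{756} \approx 0.2791$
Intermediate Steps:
$H{\left(J \right)} = - 12 J$
$\frac{L{\left(-160,51 \right)}}{H{\left(-63 \right)}} = \frac{51 - -160}{\left(-12\right) \left(-63\right)} = \frac{51 + 160}{756} = 211 \cdot \frac{1}{756} = \frac{211}{756}$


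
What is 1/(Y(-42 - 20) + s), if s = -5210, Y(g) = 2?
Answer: -1/5208 ≈ -0.00019201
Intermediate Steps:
1/(Y(-42 - 20) + s) = 1/(2 - 5210) = 1/(-5208) = -1/5208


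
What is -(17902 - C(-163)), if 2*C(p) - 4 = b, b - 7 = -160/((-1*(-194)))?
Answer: -3472001/194 ≈ -17897.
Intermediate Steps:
b = 599/97 (b = 7 - 160/((-1*(-194))) = 7 - 160/194 = 7 - 160*1/194 = 7 - 80/97 = 599/97 ≈ 6.1753)
C(p) = 987/194 (C(p) = 2 + (½)*(599/97) = 2 + 599/194 = 987/194)
-(17902 - C(-163)) = -(17902 - 1*987/194) = -(17902 - 987/194) = -1*3472001/194 = -3472001/194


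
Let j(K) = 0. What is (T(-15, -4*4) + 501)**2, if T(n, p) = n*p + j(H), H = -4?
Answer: 549081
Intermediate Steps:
T(n, p) = n*p (T(n, p) = n*p + 0 = n*p)
(T(-15, -4*4) + 501)**2 = (-(-60)*4 + 501)**2 = (-15*(-16) + 501)**2 = (240 + 501)**2 = 741**2 = 549081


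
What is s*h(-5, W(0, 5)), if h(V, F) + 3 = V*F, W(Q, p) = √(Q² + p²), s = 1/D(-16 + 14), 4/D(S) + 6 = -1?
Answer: 49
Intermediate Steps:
D(S) = -4/7 (D(S) = 4/(-6 - 1) = 4/(-7) = 4*(-⅐) = -4/7)
s = -7/4 (s = 1/(-4/7) = -7/4 ≈ -1.7500)
h(V, F) = -3 + F*V (h(V, F) = -3 + V*F = -3 + F*V)
s*h(-5, W(0, 5)) = -7*(-3 + √(0² + 5²)*(-5))/4 = -7*(-3 + √(0 + 25)*(-5))/4 = -7*(-3 + √25*(-5))/4 = -7*(-3 + 5*(-5))/4 = -7*(-3 - 25)/4 = -7/4*(-28) = 49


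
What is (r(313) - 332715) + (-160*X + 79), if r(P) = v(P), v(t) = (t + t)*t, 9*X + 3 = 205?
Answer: -1262602/9 ≈ -1.4029e+5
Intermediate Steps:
X = 202/9 (X = -⅓ + (⅑)*205 = -⅓ + 205/9 = 202/9 ≈ 22.444)
v(t) = 2*t² (v(t) = (2*t)*t = 2*t²)
r(P) = 2*P²
(r(313) - 332715) + (-160*X + 79) = (2*313² - 332715) + (-160*202/9 + 79) = (2*97969 - 332715) + (-32320/9 + 79) = (195938 - 332715) - 31609/9 = -136777 - 31609/9 = -1262602/9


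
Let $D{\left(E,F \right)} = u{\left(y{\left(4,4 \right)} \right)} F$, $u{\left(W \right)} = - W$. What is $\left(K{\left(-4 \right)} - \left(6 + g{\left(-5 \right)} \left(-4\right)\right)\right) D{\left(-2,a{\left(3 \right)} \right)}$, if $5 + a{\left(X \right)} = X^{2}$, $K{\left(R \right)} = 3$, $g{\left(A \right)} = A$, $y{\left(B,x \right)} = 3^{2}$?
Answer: $828$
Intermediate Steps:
$y{\left(B,x \right)} = 9$
$a{\left(X \right)} = -5 + X^{2}$
$D{\left(E,F \right)} = - 9 F$ ($D{\left(E,F \right)} = \left(-1\right) 9 F = - 9 F$)
$\left(K{\left(-4 \right)} - \left(6 + g{\left(-5 \right)} \left(-4\right)\right)\right) D{\left(-2,a{\left(3 \right)} \right)} = \left(3 - \left(6 - -20\right)\right) \left(- 9 \left(-5 + 3^{2}\right)\right) = \left(3 - \left(6 + 20\right)\right) \left(- 9 \left(-5 + 9\right)\right) = \left(3 - 26\right) \left(\left(-9\right) 4\right) = \left(3 - 26\right) \left(-36\right) = \left(-23\right) \left(-36\right) = 828$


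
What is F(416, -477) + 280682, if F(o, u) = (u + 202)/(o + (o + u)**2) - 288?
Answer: 1159989703/4137 ≈ 2.8039e+5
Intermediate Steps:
F(o, u) = -288 + (202 + u)/(o + (o + u)**2) (F(o, u) = (202 + u)/(o + (o + u)**2) - 288 = -288 + (202 + u)/(o + (o + u)**2))
F(416, -477) + 280682 = (202 - 477 - 288*416 - 288*(416 - 477)**2)/(416 + (416 - 477)**2) + 280682 = (202 - 477 - 119808 - 288*(-61)**2)/(416 + (-61)**2) + 280682 = (202 - 477 - 119808 - 288*3721)/(416 + 3721) + 280682 = (202 - 477 - 119808 - 1071648)/4137 + 280682 = (1/4137)*(-1191731) + 280682 = -1191731/4137 + 280682 = 1159989703/4137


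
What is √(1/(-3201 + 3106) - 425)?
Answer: 14*I*√19570/95 ≈ 20.616*I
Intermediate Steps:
√(1/(-3201 + 3106) - 425) = √(1/(-95) - 425) = √(-1/95 - 425) = √(-40376/95) = 14*I*√19570/95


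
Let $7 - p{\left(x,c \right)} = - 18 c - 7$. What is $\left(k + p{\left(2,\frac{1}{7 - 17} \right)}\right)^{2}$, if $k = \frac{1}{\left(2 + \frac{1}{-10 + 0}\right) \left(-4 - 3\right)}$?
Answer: $\frac{65011969}{442225} \approx 147.01$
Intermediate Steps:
$p{\left(x,c \right)} = 14 + 18 c$ ($p{\left(x,c \right)} = 7 - \left(- 18 c - 7\right) = 7 - \left(-7 - 18 c\right) = 7 + \left(7 + 18 c\right) = 14 + 18 c$)
$k = - \frac{10}{133}$ ($k = \frac{1}{\left(2 + \frac{1}{-10}\right) \left(-7\right)} = \frac{1}{\left(2 - \frac{1}{10}\right) \left(-7\right)} = \frac{1}{\frac{19}{10} \left(-7\right)} = \frac{1}{- \frac{133}{10}} = - \frac{10}{133} \approx -0.075188$)
$\left(k + p{\left(2,\frac{1}{7 - 17} \right)}\right)^{2} = \left(- \frac{10}{133} + \left(14 + \frac{18}{7 - 17}\right)\right)^{2} = \left(- \frac{10}{133} + \left(14 + \frac{18}{-10}\right)\right)^{2} = \left(- \frac{10}{133} + \left(14 + 18 \left(- \frac{1}{10}\right)\right)\right)^{2} = \left(- \frac{10}{133} + \left(14 - \frac{9}{5}\right)\right)^{2} = \left(- \frac{10}{133} + \frac{61}{5}\right)^{2} = \left(\frac{8063}{665}\right)^{2} = \frac{65011969}{442225}$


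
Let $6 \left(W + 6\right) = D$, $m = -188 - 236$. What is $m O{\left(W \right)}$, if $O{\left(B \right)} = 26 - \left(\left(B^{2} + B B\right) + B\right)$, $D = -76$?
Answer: $\frac{2488880}{9} \approx 2.7654 \cdot 10^{5}$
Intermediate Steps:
$m = -424$ ($m = -188 - 236 = -424$)
$W = - \frac{56}{3}$ ($W = -6 + \frac{1}{6} \left(-76\right) = -6 - \frac{38}{3} = - \frac{56}{3} \approx -18.667$)
$O{\left(B \right)} = 26 - B - 2 B^{2}$ ($O{\left(B \right)} = 26 - \left(\left(B^{2} + B^{2}\right) + B\right) = 26 - \left(2 B^{2} + B\right) = 26 - \left(B + 2 B^{2}\right) = 26 - B - 2 B^{2}$)
$m O{\left(W \right)} = - 424 \left(26 - - \frac{56}{3} - 2 \left(- \frac{56}{3}\right)^{2}\right) = - 424 \left(26 + \frac{56}{3} - \frac{6272}{9}\right) = \left(-424\right) \left(- \frac{5870}{9}\right) = \frac{2488880}{9}$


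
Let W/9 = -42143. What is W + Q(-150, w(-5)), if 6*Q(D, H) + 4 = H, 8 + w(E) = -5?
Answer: -2275739/6 ≈ -3.7929e+5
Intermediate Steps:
W = -379287 (W = 9*(-42143) = -379287)
w(E) = -13 (w(E) = -8 - 5 = -13)
Q(D, H) = -⅔ + H/6
W + Q(-150, w(-5)) = -379287 + (-⅔ + (⅙)*(-13)) = -379287 + (-⅔ - 13/6) = -379287 - 17/6 = -2275739/6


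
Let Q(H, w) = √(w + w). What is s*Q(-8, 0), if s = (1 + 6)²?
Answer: 0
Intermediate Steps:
Q(H, w) = √2*√w (Q(H, w) = √(2*w) = √2*√w)
s = 49 (s = 7² = 49)
s*Q(-8, 0) = 49*(√2*√0) = 49*(√2*0) = 49*0 = 0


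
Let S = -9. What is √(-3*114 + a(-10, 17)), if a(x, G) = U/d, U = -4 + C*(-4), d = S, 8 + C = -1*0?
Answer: I*√3106/3 ≈ 18.577*I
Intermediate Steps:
C = -8 (C = -8 - 1*0 = -8 + 0 = -8)
d = -9
U = 28 (U = -4 - 8*(-4) = -4 + 32 = 28)
a(x, G) = -28/9 (a(x, G) = 28/(-9) = 28*(-⅑) = -28/9)
√(-3*114 + a(-10, 17)) = √(-3*114 - 28/9) = √(-342 - 28/9) = √(-3106/9) = I*√3106/3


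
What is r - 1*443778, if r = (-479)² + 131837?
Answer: -82500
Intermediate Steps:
r = 361278 (r = 229441 + 131837 = 361278)
r - 1*443778 = 361278 - 1*443778 = 361278 - 443778 = -82500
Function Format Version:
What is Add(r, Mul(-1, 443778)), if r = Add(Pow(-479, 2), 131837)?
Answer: -82500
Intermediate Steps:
r = 361278 (r = Add(229441, 131837) = 361278)
Add(r, Mul(-1, 443778)) = Add(361278, Mul(-1, 443778)) = Add(361278, -443778) = -82500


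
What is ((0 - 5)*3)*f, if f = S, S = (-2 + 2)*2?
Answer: 0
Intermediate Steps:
S = 0 (S = 0*2 = 0)
f = 0
((0 - 5)*3)*f = ((0 - 5)*3)*0 = -5*3*0 = -15*0 = 0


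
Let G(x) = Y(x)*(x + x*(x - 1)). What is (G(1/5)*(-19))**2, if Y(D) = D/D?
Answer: 361/625 ≈ 0.57760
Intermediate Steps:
Y(D) = 1
G(x) = x + x*(-1 + x) (G(x) = 1*(x + x*(x - 1)) = 1*(x + x*(-1 + x)) = x + x*(-1 + x))
(G(1/5)*(-19))**2 = ((1/5)**2*(-19))**2 = ((1/25)*(-19))**2 = (-19/25)**2 = 361/625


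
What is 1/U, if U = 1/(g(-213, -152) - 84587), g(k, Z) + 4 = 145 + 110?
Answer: -84336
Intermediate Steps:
g(k, Z) = 251 (g(k, Z) = -4 + (145 + 110) = -4 + 255 = 251)
U = -1/84336 (U = 1/(251 - 84587) = 1/(-84336) = -1/84336 ≈ -1.1857e-5)
1/U = 1/(-1/84336) = -84336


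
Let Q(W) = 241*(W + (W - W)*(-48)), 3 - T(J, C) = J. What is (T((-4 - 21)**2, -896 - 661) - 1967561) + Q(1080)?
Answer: -1707903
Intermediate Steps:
T(J, C) = 3 - J
Q(W) = 241*W (Q(W) = 241*(W + 0*(-48)) = 241*(W + 0) = 241*W)
(T((-4 - 21)**2, -896 - 661) - 1967561) + Q(1080) = ((3 - (-4 - 21)**2) - 1967561) + 241*1080 = ((3 - 1*(-25)**2) - 1967561) + 260280 = ((3 - 1*625) - 1967561) + 260280 = ((3 - 625) - 1967561) + 260280 = (-622 - 1967561) + 260280 = -1968183 + 260280 = -1707903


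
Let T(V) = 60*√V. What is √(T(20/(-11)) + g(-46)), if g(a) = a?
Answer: √(-5566 + 1320*I*√55)/11 ≈ 4.8511 + 8.3387*I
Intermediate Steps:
√(T(20/(-11)) + g(-46)) = √(60*√(20/(-11)) - 46) = √(60*√(20*(-1/11)) - 46) = √(60*√(-20/11) - 46) = √(60*(2*I*√55/11) - 46) = √(120*I*√55/11 - 46) = √(-46 + 120*I*√55/11)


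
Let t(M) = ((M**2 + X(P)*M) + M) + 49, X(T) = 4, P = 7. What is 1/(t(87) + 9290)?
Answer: 1/17343 ≈ 5.7660e-5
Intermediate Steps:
t(M) = 49 + M**2 + 5*M (t(M) = ((M**2 + 4*M) + M) + 49 = (M**2 + 5*M) + 49 = 49 + M**2 + 5*M)
1/(t(87) + 9290) = 1/((49 + 87**2 + 5*87) + 9290) = 1/((49 + 7569 + 435) + 9290) = 1/(8053 + 9290) = 1/17343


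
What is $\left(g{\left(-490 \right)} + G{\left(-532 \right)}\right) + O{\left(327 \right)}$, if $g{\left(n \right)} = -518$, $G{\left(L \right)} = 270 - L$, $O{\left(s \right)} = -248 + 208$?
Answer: $244$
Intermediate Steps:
$O{\left(s \right)} = -40$
$\left(g{\left(-490 \right)} + G{\left(-532 \right)}\right) + O{\left(327 \right)} = \left(-518 + \left(270 - -532\right)\right) - 40 = \left(-518 + \left(270 + 532\right)\right) - 40 = \left(-518 + 802\right) - 40 = 284 - 40 = 244$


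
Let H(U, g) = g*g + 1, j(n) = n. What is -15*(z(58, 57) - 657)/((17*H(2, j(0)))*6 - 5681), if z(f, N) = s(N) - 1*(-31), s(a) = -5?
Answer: -9465/5579 ≈ -1.6965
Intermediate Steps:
H(U, g) = 1 + g² (H(U, g) = g² + 1 = 1 + g²)
z(f, N) = 26 (z(f, N) = -5 - 1*(-31) = -5 + 31 = 26)
-15*(z(58, 57) - 657)/((17*H(2, j(0)))*6 - 5681) = -15*(26 - 657)/((17*(1 + 0²))*6 - 5681) = -(-9465)/((17*(1 + 0))*6 - 5681) = -(-9465)/((17*1)*6 - 5681) = -(-9465)/(17*6 - 5681) = -(-9465)/(102 - 5681) = -(-9465)/(-5579) = -(-9465)*(-1)/5579 = -15*631/5579 = -9465/5579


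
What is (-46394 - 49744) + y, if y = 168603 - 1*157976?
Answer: -85511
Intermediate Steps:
y = 10627 (y = 168603 - 157976 = 10627)
(-46394 - 49744) + y = (-46394 - 49744) + 10627 = -96138 + 10627 = -85511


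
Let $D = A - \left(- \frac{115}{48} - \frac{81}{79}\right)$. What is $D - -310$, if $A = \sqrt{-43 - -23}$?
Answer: $\frac{1188493}{3792} + 2 i \sqrt{5} \approx 313.42 + 4.4721 i$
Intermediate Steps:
$A = 2 i \sqrt{5}$ ($A = \sqrt{-43 + 23} = \sqrt{-20} = 2 i \sqrt{5} \approx 4.4721 i$)
$D = \frac{12973}{3792} + 2 i \sqrt{5}$ ($D = 2 i \sqrt{5} - \left(- \frac{115}{48} - \frac{81}{79}\right) = 2 i \sqrt{5} - - \frac{12973}{3792} = 2 i \sqrt{5} + \left(\frac{81}{79} + \frac{115}{48}\right) = 2 i \sqrt{5} + \frac{12973}{3792} = \frac{12973}{3792} + 2 i \sqrt{5} \approx 3.4212 + 4.4721 i$)
$D - -310 = \left(\frac{12973}{3792} + 2 i \sqrt{5}\right) - -310 = \left(\frac{12973}{3792} + 2 i \sqrt{5}\right) + 310 = \frac{1188493}{3792} + 2 i \sqrt{5}$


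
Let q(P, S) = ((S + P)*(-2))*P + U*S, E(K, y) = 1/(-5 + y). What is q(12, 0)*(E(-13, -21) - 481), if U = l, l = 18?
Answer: 1801008/13 ≈ 1.3854e+5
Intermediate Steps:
U = 18
q(P, S) = 18*S + P*(-2*P - 2*S) (q(P, S) = ((S + P)*(-2))*P + 18*S = ((P + S)*(-2))*P + 18*S = (-2*P - 2*S)*P + 18*S = P*(-2*P - 2*S) + 18*S = 18*S + P*(-2*P - 2*S))
q(12, 0)*(E(-13, -21) - 481) = (-2*12² + 18*0 - 2*12*0)*(1/(-5 - 21) - 481) = (-2*144 + 0 + 0)*(1/(-26) - 481) = (-288 + 0 + 0)*(-1/26 - 481) = -288*(-12507/26) = 1801008/13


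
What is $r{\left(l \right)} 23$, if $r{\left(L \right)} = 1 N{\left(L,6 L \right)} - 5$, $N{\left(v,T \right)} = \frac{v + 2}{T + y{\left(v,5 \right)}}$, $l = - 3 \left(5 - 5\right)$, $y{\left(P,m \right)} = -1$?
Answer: $-161$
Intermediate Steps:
$l = 0$ ($l = \left(-3\right) 0 = 0$)
$N{\left(v,T \right)} = \frac{2 + v}{-1 + T}$ ($N{\left(v,T \right)} = \frac{v + 2}{T - 1} = \frac{2 + v}{-1 + T}$)
$r{\left(L \right)} = -5 + \frac{2 + L}{-1 + 6 L}$ ($r{\left(L \right)} = 1 \frac{2 + L}{-1 + 6 L} - 5 = \frac{2 + L}{-1 + 6 L} - 5 = -5 + \frac{2 + L}{-1 + 6 L}$)
$r{\left(l \right)} 23 = \frac{7 - 0}{-1 + 6 \cdot 0} \cdot 23 = \frac{7 + 0}{-1 + 0} \cdot 23 = \frac{1}{-1} \cdot 7 \cdot 23 = \left(-1\right) 7 \cdot 23 = \left(-7\right) 23 = -161$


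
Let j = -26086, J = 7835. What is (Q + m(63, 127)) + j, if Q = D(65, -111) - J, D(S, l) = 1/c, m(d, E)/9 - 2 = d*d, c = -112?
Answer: 203615/112 ≈ 1818.0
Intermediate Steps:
m(d, E) = 18 + 9*d**2 (m(d, E) = 18 + 9*(d*d) = 18 + 9*d**2)
D(S, l) = -1/112 (D(S, l) = 1/(-112) = -1/112)
Q = -877521/112 (Q = -1/112 - 1*7835 = -1/112 - 7835 = -877521/112 ≈ -7835.0)
(Q + m(63, 127)) + j = (-877521/112 + (18 + 9*63**2)) - 26086 = (-877521/112 + (18 + 9*3969)) - 26086 = (-877521/112 + (18 + 35721)) - 26086 = (-877521/112 + 35739) - 26086 = 3125247/112 - 26086 = 203615/112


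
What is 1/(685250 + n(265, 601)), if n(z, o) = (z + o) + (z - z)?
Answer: 1/686116 ≈ 1.4575e-6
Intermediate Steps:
n(z, o) = o + z (n(z, o) = (o + z) + 0 = o + z)
1/(685250 + n(265, 601)) = 1/(685250 + (601 + 265)) = 1/(685250 + 866) = 1/686116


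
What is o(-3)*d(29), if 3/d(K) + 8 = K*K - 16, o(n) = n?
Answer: -9/817 ≈ -0.011016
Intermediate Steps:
d(K) = 3/(-24 + K**2) (d(K) = 3/(-8 + (K*K - 16)) = 3/(-8 + (K**2 - 16)) = 3/(-8 + (-16 + K**2)) = 3/(-24 + K**2))
o(-3)*d(29) = -9/(-24 + 29**2) = -9/(-24 + 841) = -9/817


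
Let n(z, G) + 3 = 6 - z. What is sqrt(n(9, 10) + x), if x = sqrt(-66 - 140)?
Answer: sqrt(-6 + I*sqrt(206)) ≈ 2.1859 + 3.283*I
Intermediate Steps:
n(z, G) = 3 - z (n(z, G) = -3 + (6 - z) = 3 - z)
x = I*sqrt(206) (x = sqrt(-206) = I*sqrt(206) ≈ 14.353*I)
sqrt(n(9, 10) + x) = sqrt((3 - 1*9) + I*sqrt(206)) = sqrt((3 - 9) + I*sqrt(206)) = sqrt(-6 + I*sqrt(206))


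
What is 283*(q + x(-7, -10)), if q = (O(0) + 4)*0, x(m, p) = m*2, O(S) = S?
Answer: -3962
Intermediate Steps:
x(m, p) = 2*m
q = 0 (q = (0 + 4)*0 = 4*0 = 0)
283*(q + x(-7, -10)) = 283*(0 + 2*(-7)) = 283*(0 - 14) = 283*(-14) = -3962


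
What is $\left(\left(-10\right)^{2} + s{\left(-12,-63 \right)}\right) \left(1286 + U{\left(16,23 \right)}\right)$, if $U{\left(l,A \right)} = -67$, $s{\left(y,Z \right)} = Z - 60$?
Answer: $-28037$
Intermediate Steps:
$s{\left(y,Z \right)} = -60 + Z$
$\left(\left(-10\right)^{2} + s{\left(-12,-63 \right)}\right) \left(1286 + U{\left(16,23 \right)}\right) = \left(\left(-10\right)^{2} - 123\right) \left(1286 - 67\right) = \left(100 - 123\right) 1219 = \left(-23\right) 1219 = -28037$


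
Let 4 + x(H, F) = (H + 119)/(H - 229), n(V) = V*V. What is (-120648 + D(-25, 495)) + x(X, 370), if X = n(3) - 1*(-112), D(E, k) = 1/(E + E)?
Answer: -54294409/450 ≈ -1.2065e+5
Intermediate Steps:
D(E, k) = 1/(2*E)
n(V) = V²
X = 121 (X = 3² - 1*(-112) = 9 + 112 = 121)
x(H, F) = -4 + (119 + H)/(-229 + H) (x(H, F) = -4 + (H + 119)/(H - 229) = -4 + (119 + H)/(-229 + H))
(-120648 + D(-25, 495)) + x(X, 370) = (-120648 + (½)/(-25)) + 3*(345 - 1*121)/(-229 + 121) = (-120648 + (½)*(-1/25)) + 3*(345 - 121)/(-108) = (-120648 - 1/50) + 3*(-1/108)*224 = -6032401/50 - 56/9 = -54294409/450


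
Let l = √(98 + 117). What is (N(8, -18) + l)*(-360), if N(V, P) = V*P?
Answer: 51840 - 360*√215 ≈ 46561.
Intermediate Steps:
l = √215 ≈ 14.663
N(V, P) = P*V
(N(8, -18) + l)*(-360) = (-18*8 + √215)*(-360) = (-144 + √215)*(-360) = 51840 - 360*√215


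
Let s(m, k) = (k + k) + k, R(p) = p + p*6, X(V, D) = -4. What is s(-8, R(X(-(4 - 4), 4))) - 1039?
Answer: -1123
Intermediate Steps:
R(p) = 7*p (R(p) = p + 6*p = 7*p)
s(m, k) = 3*k (s(m, k) = 2*k + k = 3*k)
s(-8, R(X(-(4 - 4), 4))) - 1039 = 3*(7*(-4)) - 1039 = 3*(-28) - 1039 = -84 - 1039 = -1123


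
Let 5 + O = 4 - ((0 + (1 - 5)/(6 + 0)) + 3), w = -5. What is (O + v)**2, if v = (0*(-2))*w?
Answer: 100/9 ≈ 11.111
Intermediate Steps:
O = -10/3 (O = -5 + (4 - ((0 + (1 - 5)/(6 + 0)) + 3)) = -5 + (4 - ((0 - 4/6) + 3)) = -5 + (4 - ((0 - 4*1/6) + 3)) = -5 + (4 - ((0 - 2/3) + 3)) = -5 + (4 - (-2/3 + 3)) = -5 + (4 - 1*7/3) = -5 + (4 - 7/3) = -5 + 5/3 = -10/3 ≈ -3.3333)
v = 0 (v = (0*(-2))*(-5) = 0*(-5) = 0)
(O + v)**2 = (-10/3 + 0)**2 = (-10/3)**2 = 100/9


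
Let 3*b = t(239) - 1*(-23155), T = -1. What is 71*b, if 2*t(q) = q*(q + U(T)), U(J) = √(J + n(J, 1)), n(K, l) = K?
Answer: 2447867/2 + 16969*I*√2/6 ≈ 1.2239e+6 + 3999.6*I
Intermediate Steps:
U(J) = √2*√J (U(J) = √(J + J) = √(2*J) = √2*√J)
t(q) = q*(q + I*√2)/2 (t(q) = (q*(q + √2*√(-1)))/2 = (q*(q + √2*I))/2 = (q*(q + I*√2))/2 = q*(q + I*√2)/2)
b = 34477/2 + 239*I*√2/6 (b = ((½)*239*(239 + I*√2) - 1*(-23155))/3 = ((57121/2 + 239*I*√2/2) + 23155)/3 = (103431/2 + 239*I*√2/2)/3 = 34477/2 + 239*I*√2/6 ≈ 17239.0 + 56.333*I)
71*b = 71*(34477/2 + 239*I*√2/6) = 2447867/2 + 16969*I*√2/6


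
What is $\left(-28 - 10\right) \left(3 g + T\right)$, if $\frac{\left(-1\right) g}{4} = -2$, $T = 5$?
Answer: $-1102$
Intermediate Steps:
$g = 8$ ($g = \left(-4\right) \left(-2\right) = 8$)
$\left(-28 - 10\right) \left(3 g + T\right) = \left(-28 - 10\right) \left(3 \cdot 8 + 5\right) = \left(-28 - 10\right) \left(24 + 5\right) = \left(-38\right) 29 = -1102$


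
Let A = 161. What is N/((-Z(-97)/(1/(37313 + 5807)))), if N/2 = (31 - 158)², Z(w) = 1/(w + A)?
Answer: -129032/2695 ≈ -47.878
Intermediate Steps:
Z(w) = 1/(161 + w) (Z(w) = 1/(w + 161) = 1/(161 + w))
N = 32258 (N = 2*(31 - 158)² = 2*(-127)² = 2*16129 = 32258)
N/((-Z(-97)/(1/(37313 + 5807)))) = 32258/((-1/((161 - 97)*(1/(37313 + 5807))))) = 32258/((-1/(64*(1/43120)))) = 32258/((-1/(64*1/43120))) = 32258/((-43120/64)) = 32258/((-1*2695/4)) = 32258/(-2695/4) = 32258*(-4/2695) = -129032/2695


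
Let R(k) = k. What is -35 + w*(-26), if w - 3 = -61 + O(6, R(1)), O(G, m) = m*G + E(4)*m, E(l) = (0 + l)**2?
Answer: 901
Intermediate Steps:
E(l) = l**2
O(G, m) = 16*m + G*m (O(G, m) = m*G + 4**2*m = G*m + 16*m = 16*m + G*m)
w = -36 (w = 3 + (-61 + 1*(16 + 6)) = 3 + (-61 + 1*22) = 3 + (-61 + 22) = 3 - 39 = -36)
-35 + w*(-26) = -35 - 36*(-26) = -35 + 936 = 901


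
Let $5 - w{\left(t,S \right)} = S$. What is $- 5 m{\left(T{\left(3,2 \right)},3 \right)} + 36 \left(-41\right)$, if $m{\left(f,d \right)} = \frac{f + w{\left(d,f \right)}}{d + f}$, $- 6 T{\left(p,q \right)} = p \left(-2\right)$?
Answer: $- \frac{5929}{4} \approx -1482.3$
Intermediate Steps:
$T{\left(p,q \right)} = \frac{p}{3}$ ($T{\left(p,q \right)} = - \frac{p \left(-2\right)}{6} = - \frac{\left(-2\right) p}{6} = \frac{p}{3}$)
$w{\left(t,S \right)} = 5 - S$
$m{\left(f,d \right)} = \frac{5}{d + f}$ ($m{\left(f,d \right)} = \frac{f - \left(-5 + f\right)}{d + f} = \frac{5}{d + f}$)
$- 5 m{\left(T{\left(3,2 \right)},3 \right)} + 36 \left(-41\right) = - 5 \frac{5}{3 + \frac{1}{3} \cdot 3} + 36 \left(-41\right) = - 5 \frac{5}{3 + 1} - 1476 = - 5 \cdot \frac{5}{4} - 1476 = - 5 \cdot 5 \cdot \frac{1}{4} - 1476 = \left(-5\right) \frac{5}{4} - 1476 = - \frac{25}{4} - 1476 = - \frac{5929}{4}$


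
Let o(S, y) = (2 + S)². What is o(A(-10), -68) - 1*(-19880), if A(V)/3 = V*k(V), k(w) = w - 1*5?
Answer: 224184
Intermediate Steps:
k(w) = -5 + w (k(w) = w - 5 = -5 + w)
A(V) = 3*V*(-5 + V) (A(V) = 3*(V*(-5 + V)) = 3*V*(-5 + V))
o(A(-10), -68) - 1*(-19880) = (2 + 3*(-10)*(-5 - 10))² - 1*(-19880) = (2 + 3*(-10)*(-15))² + 19880 = (2 + 450)² + 19880 = 452² + 19880 = 204304 + 19880 = 224184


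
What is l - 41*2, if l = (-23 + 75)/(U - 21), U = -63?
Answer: -1735/21 ≈ -82.619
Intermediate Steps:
l = -13/21 (l = (-23 + 75)/(-63 - 21) = 52/(-84) = 52*(-1/84) = -13/21 ≈ -0.61905)
l - 41*2 = -13/21 - 41*2 = -13/21 - 82 = -1735/21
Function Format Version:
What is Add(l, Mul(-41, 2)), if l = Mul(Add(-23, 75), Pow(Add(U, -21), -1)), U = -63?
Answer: Rational(-1735, 21) ≈ -82.619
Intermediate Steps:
l = Rational(-13, 21) (l = Mul(Add(-23, 75), Pow(Add(-63, -21), -1)) = Mul(52, Pow(-84, -1)) = Mul(52, Rational(-1, 84)) = Rational(-13, 21) ≈ -0.61905)
Add(l, Mul(-41, 2)) = Add(Rational(-13, 21), Mul(-41, 2)) = Add(Rational(-13, 21), -82) = Rational(-1735, 21)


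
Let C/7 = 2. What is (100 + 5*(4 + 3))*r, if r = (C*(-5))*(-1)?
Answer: 9450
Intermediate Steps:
C = 14 (C = 7*2 = 14)
r = 70 (r = (14*(-5))*(-1) = -70*(-1) = 70)
(100 + 5*(4 + 3))*r = (100 + 5*(4 + 3))*70 = (100 + 5*7)*70 = (100 + 35)*70 = 135*70 = 9450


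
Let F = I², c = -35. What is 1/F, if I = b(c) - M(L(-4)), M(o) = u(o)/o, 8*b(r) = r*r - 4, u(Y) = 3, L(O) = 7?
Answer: 3136/72641529 ≈ 4.3171e-5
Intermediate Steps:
b(r) = -½ + r²/8 (b(r) = (r*r - 4)/8 = (r² - 4)/8 = (-4 + r²)/8 = -½ + r²/8)
M(o) = 3/o
I = 8523/56 (I = (-½ + (⅛)*(-35)²) - 3/7 = (-½ + (⅛)*1225) - 3/7 = (-½ + 1225/8) - 1*3/7 = 1221/8 - 3/7 = 8523/56 ≈ 152.20)
F = 72641529/3136 (F = (8523/56)² = 72641529/3136 ≈ 23164.)
1/F = 1/(72641529/3136) = 3136/72641529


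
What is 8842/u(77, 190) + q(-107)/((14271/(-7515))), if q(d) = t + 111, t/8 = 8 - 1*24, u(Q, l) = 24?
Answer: 21541717/57084 ≈ 377.37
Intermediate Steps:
t = -128 (t = 8*(8 - 1*24) = 8*(8 - 24) = 8*(-16) = -128)
q(d) = -17 (q(d) = -128 + 111 = -17)
8842/u(77, 190) + q(-107)/((14271/(-7515))) = 8842/24 - 17/(14271/(-7515)) = 8842*(1/24) - 17/(14271*(-1/7515)) = 4421/12 - 17/(-4757/2505) = 4421/12 - 17*(-2505/4757) = 4421/12 + 42585/4757 = 21541717/57084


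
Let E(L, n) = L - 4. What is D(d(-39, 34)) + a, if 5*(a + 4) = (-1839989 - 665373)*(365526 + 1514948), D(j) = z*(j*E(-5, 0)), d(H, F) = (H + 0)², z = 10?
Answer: -4711268786058/5 ≈ -9.4225e+11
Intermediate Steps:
d(H, F) = H²
E(L, n) = -4 + L
D(j) = -90*j (D(j) = 10*(j*(-4 - 5)) = 10*(j*(-9)) = 10*(-9*j) = -90*j)
a = -4711268101608/5 (a = -4 + ((-1839989 - 665373)*(365526 + 1514948))/5 = -4 + (-2505362*1880474)/5 = -4 + (⅕)*(-4711268101588) = -4 - 4711268101588/5 = -4711268101608/5 ≈ -9.4225e+11)
D(d(-39, 34)) + a = -90*(-39)² - 4711268101608/5 = -90*1521 - 4711268101608/5 = -136890 - 4711268101608/5 = -4711268786058/5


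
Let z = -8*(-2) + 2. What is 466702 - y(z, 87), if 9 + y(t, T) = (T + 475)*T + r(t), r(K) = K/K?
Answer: 417816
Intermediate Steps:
r(K) = 1
z = 18 (z = 16 + 2 = 18)
y(t, T) = -8 + T*(475 + T) (y(t, T) = -9 + ((T + 475)*T + 1) = -9 + ((475 + T)*T + 1) = -9 + (T*(475 + T) + 1) = -9 + (1 + T*(475 + T)) = -8 + T*(475 + T))
466702 - y(z, 87) = 466702 - (-8 + 87**2 + 475*87) = 466702 - (-8 + 7569 + 41325) = 466702 - 1*48886 = 466702 - 48886 = 417816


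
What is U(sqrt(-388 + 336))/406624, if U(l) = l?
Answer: I*sqrt(13)/203312 ≈ 1.7734e-5*I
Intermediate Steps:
U(sqrt(-388 + 336))/406624 = sqrt(-388 + 336)/406624 = sqrt(-52)*(1/406624) = (2*I*sqrt(13))*(1/406624) = I*sqrt(13)/203312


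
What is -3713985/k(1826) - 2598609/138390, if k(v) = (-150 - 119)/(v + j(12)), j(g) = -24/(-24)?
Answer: 313012602938743/12408970 ≈ 2.5225e+7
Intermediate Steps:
j(g) = 1 (j(g) = -24*(-1/24) = 1)
k(v) = -269/(1 + v) (k(v) = (-150 - 119)/(v + 1) = -269/(1 + v))
-3713985/k(1826) - 2598609/138390 = -3713985/((-269/(1 + 1826))) - 2598609/138390 = -3713985/((-269/1827)) - 2598609*1/138390 = -3713985/((-269*1/1827)) - 866203/46130 = -3713985/(-269/1827) - 866203/46130 = -3713985*(-1827/269) - 866203/46130 = 6785450595/269 - 866203/46130 = 313012602938743/12408970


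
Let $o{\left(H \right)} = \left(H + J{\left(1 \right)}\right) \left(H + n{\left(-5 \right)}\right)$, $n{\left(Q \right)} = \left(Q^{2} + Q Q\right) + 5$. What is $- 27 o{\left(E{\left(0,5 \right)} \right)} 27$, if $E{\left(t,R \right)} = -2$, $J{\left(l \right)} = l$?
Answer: $38637$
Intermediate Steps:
$n{\left(Q \right)} = 5 + 2 Q^{2}$ ($n{\left(Q \right)} = \left(Q^{2} + Q^{2}\right) + 5 = 2 Q^{2} + 5 = 5 + 2 Q^{2}$)
$o{\left(H \right)} = \left(1 + H\right) \left(55 + H\right)$ ($o{\left(H \right)} = \left(H + 1\right) \left(H + \left(5 + 2 \left(-5\right)^{2}\right)\right) = \left(1 + H\right) \left(H + \left(5 + 2 \cdot 25\right)\right) = \left(1 + H\right) \left(H + \left(5 + 50\right)\right) = \left(1 + H\right) \left(H + 55\right) = \left(1 + H\right) \left(55 + H\right)$)
$- 27 o{\left(E{\left(0,5 \right)} \right)} 27 = - 27 \left(55 + \left(-2\right)^{2} + 56 \left(-2\right)\right) 27 = - 27 \left(55 + 4 - 112\right) 27 = \left(-27\right) \left(-53\right) 27 = 1431 \cdot 27 = 38637$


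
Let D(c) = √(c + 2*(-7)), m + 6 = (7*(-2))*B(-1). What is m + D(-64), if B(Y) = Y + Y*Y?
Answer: -6 + I*√78 ≈ -6.0 + 8.8318*I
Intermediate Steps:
B(Y) = Y + Y²
m = -6 (m = -6 + (7*(-2))*(-(1 - 1)) = -6 - (-14)*0 = -6 - 14*0 = -6 + 0 = -6)
D(c) = √(-14 + c) (D(c) = √(c - 14) = √(-14 + c))
m + D(-64) = -6 + √(-14 - 64) = -6 + √(-78) = -6 + I*√78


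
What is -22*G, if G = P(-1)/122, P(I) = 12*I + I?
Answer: 143/61 ≈ 2.3443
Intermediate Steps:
P(I) = 13*I
G = -13/122 (G = (13*(-1))/122 = -13*1/122 = -13/122 ≈ -0.10656)
-22*G = -22*(-13/122) = 143/61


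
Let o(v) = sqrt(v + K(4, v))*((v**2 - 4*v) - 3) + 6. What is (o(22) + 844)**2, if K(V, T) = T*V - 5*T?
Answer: 722500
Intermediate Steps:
K(V, T) = -5*T + T*V
o(v) = 6 (o(v) = sqrt(v + v*(-5 + 4))*((v**2 - 4*v) - 3) + 6 = sqrt(v + v*(-1))*(-3 + v**2 - 4*v) + 6 = sqrt(v - v)*(-3 + v**2 - 4*v) + 6 = sqrt(0)*(-3 + v**2 - 4*v) + 6 = 0*(-3 + v**2 - 4*v) + 6 = 0 + 6 = 6)
(o(22) + 844)**2 = (6 + 844)**2 = 850**2 = 722500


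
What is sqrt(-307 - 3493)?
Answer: 10*I*sqrt(38) ≈ 61.644*I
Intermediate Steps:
sqrt(-307 - 3493) = sqrt(-3800) = 10*I*sqrt(38)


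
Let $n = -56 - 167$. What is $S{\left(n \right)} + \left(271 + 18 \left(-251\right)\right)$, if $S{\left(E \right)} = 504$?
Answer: $-3743$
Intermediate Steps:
$n = -223$ ($n = -56 - 167 = -223$)
$S{\left(n \right)} + \left(271 + 18 \left(-251\right)\right) = 504 + \left(271 + 18 \left(-251\right)\right) = 504 + \left(271 - 4518\right) = 504 - 4247 = -3743$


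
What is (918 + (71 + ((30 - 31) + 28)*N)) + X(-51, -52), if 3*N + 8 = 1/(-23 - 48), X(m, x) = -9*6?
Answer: 61264/71 ≈ 862.87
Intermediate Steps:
X(m, x) = -54
N = -569/213 (N = -8/3 + 1/(3*(-23 - 48)) = -8/3 + (1/3)/(-71) = -8/3 + (1/3)*(-1/71) = -8/3 - 1/213 = -569/213 ≈ -2.6714)
(918 + (71 + ((30 - 31) + 28)*N)) + X(-51, -52) = (918 + (71 + ((30 - 31) + 28)*(-569/213))) - 54 = (918 + (71 + (-1 + 28)*(-569/213))) - 54 = (918 + (71 + 27*(-569/213))) - 54 = (918 + (71 - 5121/71)) - 54 = (918 - 80/71) - 54 = 65098/71 - 54 = 61264/71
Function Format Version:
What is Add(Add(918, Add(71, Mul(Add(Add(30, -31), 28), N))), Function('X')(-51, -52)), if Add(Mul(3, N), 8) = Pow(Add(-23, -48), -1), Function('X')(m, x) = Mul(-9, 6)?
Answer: Rational(61264, 71) ≈ 862.87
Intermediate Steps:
Function('X')(m, x) = -54
N = Rational(-569, 213) (N = Add(Rational(-8, 3), Mul(Rational(1, 3), Pow(Add(-23, -48), -1))) = Add(Rational(-8, 3), Mul(Rational(1, 3), Pow(-71, -1))) = Add(Rational(-8, 3), Mul(Rational(1, 3), Rational(-1, 71))) = Add(Rational(-8, 3), Rational(-1, 213)) = Rational(-569, 213) ≈ -2.6714)
Add(Add(918, Add(71, Mul(Add(Add(30, -31), 28), N))), Function('X')(-51, -52)) = Add(Add(918, Add(71, Mul(Add(Add(30, -31), 28), Rational(-569, 213)))), -54) = Add(Add(918, Add(71, Mul(Add(-1, 28), Rational(-569, 213)))), -54) = Add(Add(918, Add(71, Mul(27, Rational(-569, 213)))), -54) = Add(Add(918, Add(71, Rational(-5121, 71))), -54) = Add(Add(918, Rational(-80, 71)), -54) = Add(Rational(65098, 71), -54) = Rational(61264, 71)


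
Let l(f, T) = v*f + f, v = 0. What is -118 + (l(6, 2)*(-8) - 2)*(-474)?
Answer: 23582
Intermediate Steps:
l(f, T) = f (l(f, T) = 0*f + f = 0 + f = f)
-118 + (l(6, 2)*(-8) - 2)*(-474) = -118 + (6*(-8) - 2)*(-474) = -118 + (-48 - 2)*(-474) = -118 - 50*(-474) = -118 + 23700 = 23582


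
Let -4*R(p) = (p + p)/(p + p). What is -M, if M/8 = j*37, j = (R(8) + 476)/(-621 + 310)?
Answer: 140822/311 ≈ 452.80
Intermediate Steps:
R(p) = -¼ (R(p) = -(p + p)/(4*(p + p)) = -2*p/(4*(2*p)) = -2*p*1/(2*p)/4 = -¼*1 = -¼)
j = -1903/1244 (j = (-¼ + 476)/(-621 + 310) = (1903/4)/(-311) = (1903/4)*(-1/311) = -1903/1244 ≈ -1.5297)
M = -140822/311 (M = 8*(-1903/1244*37) = 8*(-70411/1244) = -140822/311 ≈ -452.80)
-M = -1*(-140822/311) = 140822/311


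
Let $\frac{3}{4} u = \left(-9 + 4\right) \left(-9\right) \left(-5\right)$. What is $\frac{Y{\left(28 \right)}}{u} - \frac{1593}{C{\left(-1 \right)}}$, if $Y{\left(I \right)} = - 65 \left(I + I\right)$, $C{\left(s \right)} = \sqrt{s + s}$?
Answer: $\frac{182}{15} + \frac{1593 i \sqrt{2}}{2} \approx 12.133 + 1126.4 i$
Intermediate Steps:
$C{\left(s \right)} = \sqrt{2} \sqrt{s}$ ($C{\left(s \right)} = \sqrt{2 s} = \sqrt{2} \sqrt{s}$)
$Y{\left(I \right)} = - 130 I$ ($Y{\left(I \right)} = - 65 \cdot 2 I = - 130 I$)
$u = -300$ ($u = \frac{4 \left(-9 + 4\right) \left(-9\right) \left(-5\right)}{3} = \frac{4 \left(-5\right) \left(-9\right) \left(-5\right)}{3} = \frac{4 \cdot 45 \left(-5\right)}{3} = \frac{4}{3} \left(-225\right) = -300$)
$\frac{Y{\left(28 \right)}}{u} - \frac{1593}{C{\left(-1 \right)}} = \frac{\left(-130\right) 28}{-300} - \frac{1593}{\sqrt{2} \sqrt{-1}} = \left(-3640\right) \left(- \frac{1}{300}\right) - \frac{1593}{\sqrt{2} i} = \frac{182}{15} - \frac{1593}{i \sqrt{2}} = \frac{182}{15} - 1593 \left(- \frac{i \sqrt{2}}{2}\right) = \frac{182}{15} + \frac{1593 i \sqrt{2}}{2}$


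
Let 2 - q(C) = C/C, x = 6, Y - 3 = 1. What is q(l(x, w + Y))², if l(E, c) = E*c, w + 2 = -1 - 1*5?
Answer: 1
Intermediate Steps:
w = -8 (w = -2 + (-1 - 1*5) = -2 + (-1 - 5) = -2 - 6 = -8)
Y = 4 (Y = 3 + 1 = 4)
q(C) = 1 (q(C) = 2 - C/C = 2 - 1*1 = 2 - 1 = 1)
q(l(x, w + Y))² = 1² = 1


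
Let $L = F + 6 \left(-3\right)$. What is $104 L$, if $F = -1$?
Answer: $-1976$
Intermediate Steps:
$L = -19$ ($L = -1 + 6 \left(-3\right) = -1 - 18 = -19$)
$104 L = 104 \left(-19\right) = -1976$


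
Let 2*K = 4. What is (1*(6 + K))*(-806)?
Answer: -6448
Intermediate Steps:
K = 2 (K = (½)*4 = 2)
(1*(6 + K))*(-806) = (1*(6 + 2))*(-806) = (1*8)*(-806) = 8*(-806) = -6448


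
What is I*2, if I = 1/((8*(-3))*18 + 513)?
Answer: 2/81 ≈ 0.024691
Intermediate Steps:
I = 1/81 (I = 1/(-24*18 + 513) = 1/(-432 + 513) = 1/81 ≈ 0.012346)
I*2 = (1/81)*2 = 2/81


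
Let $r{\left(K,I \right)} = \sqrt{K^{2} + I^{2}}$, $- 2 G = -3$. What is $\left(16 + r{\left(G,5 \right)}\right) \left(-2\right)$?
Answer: $-32 - \sqrt{109} \approx -42.44$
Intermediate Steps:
$G = \frac{3}{2}$ ($G = \left(- \frac{1}{2}\right) \left(-3\right) = \frac{3}{2} \approx 1.5$)
$r{\left(K,I \right)} = \sqrt{I^{2} + K^{2}}$
$\left(16 + r{\left(G,5 \right)}\right) \left(-2\right) = \left(16 + \sqrt{5^{2} + \left(\frac{3}{2}\right)^{2}}\right) \left(-2\right) = \left(16 + \sqrt{25 + \frac{9}{4}}\right) \left(-2\right) = \left(16 + \sqrt{\frac{109}{4}}\right) \left(-2\right) = \left(16 + \frac{\sqrt{109}}{2}\right) \left(-2\right) = -32 - \sqrt{109}$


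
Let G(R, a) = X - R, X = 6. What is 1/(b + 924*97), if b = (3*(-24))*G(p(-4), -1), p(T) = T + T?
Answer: 1/88620 ≈ 1.1284e-5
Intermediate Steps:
p(T) = 2*T
G(R, a) = 6 - R
b = -1008 (b = (3*(-24))*(6 - 2*(-4)) = -72*(6 - 1*(-8)) = -72*(6 + 8) = -72*14 = -1008)
1/(b + 924*97) = 1/(-1008 + 924*97) = 1/(-1008 + 89628) = 1/88620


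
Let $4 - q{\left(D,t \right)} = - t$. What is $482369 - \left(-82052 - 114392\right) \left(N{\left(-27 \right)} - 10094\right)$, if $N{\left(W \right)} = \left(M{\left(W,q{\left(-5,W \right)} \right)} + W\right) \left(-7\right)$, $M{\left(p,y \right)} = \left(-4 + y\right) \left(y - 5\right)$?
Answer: $-2984877099$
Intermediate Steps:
$q{\left(D,t \right)} = 4 + t$ ($q{\left(D,t \right)} = 4 - - t = 4 + t$)
$M{\left(p,y \right)} = \left(-5 + y\right) \left(-4 + y\right)$ ($M{\left(p,y \right)} = \left(-4 + y\right) \left(-5 + y\right) = \left(-5 + y\right) \left(-4 + y\right)$)
$N{\left(W \right)} = 112 - 7 \left(4 + W\right)^{2} + 56 W$ ($N{\left(W \right)} = \left(\left(20 + \left(4 + W\right)^{2} - 9 \left(4 + W\right)\right) + W\right) \left(-7\right) = \left(\left(20 + \left(4 + W\right)^{2} - \left(36 + 9 W\right)\right) + W\right) \left(-7\right) = \left(\left(-16 + \left(4 + W\right)^{2} - 9 W\right) + W\right) \left(-7\right) = \left(-16 + \left(4 + W\right)^{2} - 8 W\right) \left(-7\right) = 112 - 7 \left(4 + W\right)^{2} + 56 W$)
$482369 - \left(-82052 - 114392\right) \left(N{\left(-27 \right)} - 10094\right) = 482369 - \left(-82052 - 114392\right) \left(- 7 \left(-27\right)^{2} - 10094\right) = 482369 - - 196444 \left(\left(-7\right) 729 - 10094\right) = 482369 - - 196444 \left(-5103 - 10094\right) = 482369 - \left(-196444\right) \left(-15197\right) = 482369 - 2985359468 = -2984877099$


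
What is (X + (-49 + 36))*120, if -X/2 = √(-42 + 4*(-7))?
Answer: -1560 - 240*I*√70 ≈ -1560.0 - 2008.0*I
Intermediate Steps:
X = -2*I*√70 (X = -2*√(-42 + 4*(-7)) = -2*√(-42 - 28) = -2*I*√70 ≈ -16.733*I)
(X + (-49 + 36))*120 = (-2*I*√70 + (-49 + 36))*120 = (-2*I*√70 - 13)*120 = (-13 - 2*I*√70)*120 = -1560 - 240*I*√70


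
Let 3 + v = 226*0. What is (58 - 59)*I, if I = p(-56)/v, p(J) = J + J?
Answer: -112/3 ≈ -37.333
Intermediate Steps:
p(J) = 2*J
v = -3 (v = -3 + 226*0 = -3 + 0 = -3)
I = 112/3 (I = (2*(-56))/(-3) = -112*(-⅓) = 112/3 ≈ 37.333)
(58 - 59)*I = (58 - 59)*(112/3) = -1*112/3 = -112/3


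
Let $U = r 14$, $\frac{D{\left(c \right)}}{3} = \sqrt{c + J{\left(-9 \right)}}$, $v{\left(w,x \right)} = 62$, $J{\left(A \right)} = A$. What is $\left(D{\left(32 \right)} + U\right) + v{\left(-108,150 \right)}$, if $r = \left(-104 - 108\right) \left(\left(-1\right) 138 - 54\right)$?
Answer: $569918 + 3 \sqrt{23} \approx 5.6993 \cdot 10^{5}$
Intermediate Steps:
$D{\left(c \right)} = 3 \sqrt{-9 + c}$ ($D{\left(c \right)} = 3 \sqrt{c - 9} = 3 \sqrt{-9 + c}$)
$r = 40704$ ($r = - 212 \left(-138 - 54\right) = \left(-212\right) \left(-192\right) = 40704$)
$U = 569856$ ($U = 40704 \cdot 14 = 569856$)
$\left(D{\left(32 \right)} + U\right) + v{\left(-108,150 \right)} = \left(3 \sqrt{-9 + 32} + 569856\right) + 62 = \left(3 \sqrt{23} + 569856\right) + 62 = \left(569856 + 3 \sqrt{23}\right) + 62 = 569918 + 3 \sqrt{23}$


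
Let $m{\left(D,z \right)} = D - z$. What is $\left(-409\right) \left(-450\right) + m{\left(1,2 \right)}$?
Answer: $184049$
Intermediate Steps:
$\left(-409\right) \left(-450\right) + m{\left(1,2 \right)} = \left(-409\right) \left(-450\right) + \left(1 - 2\right) = 184050 + \left(1 - 2\right) = 184050 - 1 = 184049$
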